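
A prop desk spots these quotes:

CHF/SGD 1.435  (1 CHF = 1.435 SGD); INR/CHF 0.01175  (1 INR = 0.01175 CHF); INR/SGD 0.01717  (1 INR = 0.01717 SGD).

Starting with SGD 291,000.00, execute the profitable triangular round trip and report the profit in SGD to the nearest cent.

Profit: SGD 5,328.56

Profitable loop is SGD → CHF → INR → SGD:
SGD 291,000.00 ÷ 1.435 = CHF 202,787.46
CHF 202,787.46 ÷ 0.01175 = INR 17,258,506.93
INR 17,258,506.93 × 0.01717 = SGD 296,328.56
Profit = SGD 296,328.56 − SGD 291,000.00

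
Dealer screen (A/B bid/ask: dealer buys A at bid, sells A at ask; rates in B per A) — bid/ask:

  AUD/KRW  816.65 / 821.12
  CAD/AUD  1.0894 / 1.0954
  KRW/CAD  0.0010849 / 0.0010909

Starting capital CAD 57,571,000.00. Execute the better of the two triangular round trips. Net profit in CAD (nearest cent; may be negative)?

Best loop CAD → KRW → AUD → CAD:
CAD 57,571,000.00 ÷ 0.0010909 (buy KRW at ask) = KRW 52,773,856,449
KRW 52,773,856,449 ÷ 821.12 (buy AUD at ask) = AUD 64,270,577.32
AUD 64,270,577.32 ÷ 1.0954 (buy CAD at ask) = CAD 58,673,158.04

Net profit: CAD 1,102,158.04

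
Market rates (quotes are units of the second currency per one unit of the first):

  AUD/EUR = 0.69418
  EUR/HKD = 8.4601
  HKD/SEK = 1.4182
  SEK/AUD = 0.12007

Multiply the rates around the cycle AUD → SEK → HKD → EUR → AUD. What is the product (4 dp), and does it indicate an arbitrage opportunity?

Around AUD → SEK → HKD → EUR → AUD: 1 ÷ 0.12007 ÷ 1.4182 ÷ 8.4601 ÷ 0.69418 = 0.999955
Product ≈ 1 (deviation 0.005%, within rounding noise).

1.0000 (no arbitrage)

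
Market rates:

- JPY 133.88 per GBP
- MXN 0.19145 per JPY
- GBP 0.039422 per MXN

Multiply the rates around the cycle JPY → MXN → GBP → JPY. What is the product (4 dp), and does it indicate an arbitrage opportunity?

Around JPY → MXN → GBP → JPY: 1 × 0.19145 × 0.039422 × 133.88 = 1.010438
Product > 1; profitable direction is JPY → MXN → GBP → JPY.

1.0104 (arbitrage exists)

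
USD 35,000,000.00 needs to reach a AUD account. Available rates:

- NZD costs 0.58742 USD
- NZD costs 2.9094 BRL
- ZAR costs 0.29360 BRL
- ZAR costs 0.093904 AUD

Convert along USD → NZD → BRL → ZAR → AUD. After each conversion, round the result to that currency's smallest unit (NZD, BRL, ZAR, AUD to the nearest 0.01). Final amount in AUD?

USD 35,000,000.00 ÷ 0.58742 = NZD 59,582,581.46
NZD 59,582,581.46 × 2.9094 = BRL 173,349,562.50
BRL 173,349,562.50 ÷ 0.29360 = ZAR 590,427,665.19
ZAR 590,427,665.19 × 0.093904 = AUD 55,443,519.47

AUD 55,443,519.47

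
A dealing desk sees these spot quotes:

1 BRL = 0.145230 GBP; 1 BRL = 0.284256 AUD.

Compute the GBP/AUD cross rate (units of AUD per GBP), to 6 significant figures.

GBP/AUD = 1.95728

1 GBP ÷ 0.145230 = 6.88563 BRL
6.88563 BRL × 0.284256 = 1.95728 AUD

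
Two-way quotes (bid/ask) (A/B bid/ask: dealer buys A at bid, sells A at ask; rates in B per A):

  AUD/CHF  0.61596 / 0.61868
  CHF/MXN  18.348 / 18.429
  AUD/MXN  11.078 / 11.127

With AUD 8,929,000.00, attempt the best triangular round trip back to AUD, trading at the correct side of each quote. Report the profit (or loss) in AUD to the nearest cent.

Best loop AUD → CHF → MXN → AUD:
AUD 8,929,000.00 × 0.61596 (sell AUD at bid) = CHF 5,499,906.84
CHF 5,499,906.84 × 18.348 (sell CHF at bid) = MXN 100,912,290.70
MXN 100,912,290.70 ÷ 11.127 (buy AUD at ask) = AUD 9,069,137.30

Net profit: AUD 140,137.30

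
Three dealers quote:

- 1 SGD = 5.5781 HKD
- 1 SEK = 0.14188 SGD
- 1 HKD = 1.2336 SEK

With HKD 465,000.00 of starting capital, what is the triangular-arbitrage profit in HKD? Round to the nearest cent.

Profit: HKD 11,289.62

Profitable loop is HKD → SGD → SEK → HKD:
HKD 465,000.00 ÷ 5.5781 = SGD 83,361.72
SGD 83,361.72 ÷ 0.14188 = SEK 587,550.88
SEK 587,550.88 ÷ 1.2336 = HKD 476,289.62
Profit = HKD 476,289.62 − HKD 465,000.00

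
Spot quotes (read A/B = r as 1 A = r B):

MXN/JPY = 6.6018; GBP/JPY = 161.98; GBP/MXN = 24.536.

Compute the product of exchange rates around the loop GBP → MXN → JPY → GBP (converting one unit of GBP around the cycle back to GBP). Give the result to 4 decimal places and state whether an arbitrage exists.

1.0000 (no arbitrage)

Around GBP → MXN → JPY → GBP: 1 × 24.536 × 6.6018 ÷ 161.98 = 1.000011
Product ≈ 1 (deviation 0.001%, within rounding noise).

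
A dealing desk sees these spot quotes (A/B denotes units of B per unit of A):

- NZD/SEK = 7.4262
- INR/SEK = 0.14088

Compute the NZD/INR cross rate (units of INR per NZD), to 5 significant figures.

1 NZD × 7.4262 = 7.4262 SEK
7.4262 SEK ÷ 0.14088 = 52.7129 INR

NZD/INR = 52.713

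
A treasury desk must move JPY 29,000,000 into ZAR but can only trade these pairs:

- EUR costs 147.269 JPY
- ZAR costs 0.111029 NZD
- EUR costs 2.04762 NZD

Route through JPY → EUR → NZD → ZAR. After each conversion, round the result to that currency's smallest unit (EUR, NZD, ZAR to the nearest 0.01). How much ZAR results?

JPY 29,000,000 ÷ 147.269 = EUR 196,918.56
EUR 196,918.56 × 2.04762 = NZD 403,214.38
NZD 403,214.38 ÷ 0.111029 = ZAR 3,631,613.18

ZAR 3,631,613.18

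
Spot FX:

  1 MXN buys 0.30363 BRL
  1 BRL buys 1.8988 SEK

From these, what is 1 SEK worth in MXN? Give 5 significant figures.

1 SEK ÷ 1.8988 = 0.526648 BRL
0.526648 BRL ÷ 0.30363 = 1.73451 MXN

SEK/MXN = 1.7345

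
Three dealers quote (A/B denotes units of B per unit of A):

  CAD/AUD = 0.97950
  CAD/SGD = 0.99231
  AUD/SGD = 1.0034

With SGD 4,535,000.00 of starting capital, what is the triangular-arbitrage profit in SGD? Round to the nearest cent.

Profitable loop is SGD → AUD → CAD → SGD:
SGD 4,535,000.00 ÷ 1.0034 = AUD 4,519,633.25
AUD 4,519,633.25 ÷ 0.97950 = CAD 4,614,224.86
CAD 4,614,224.86 × 0.99231 = SGD 4,578,741.47
Profit = SGD 4,578,741.47 − SGD 4,535,000.00

Profit: SGD 43,741.47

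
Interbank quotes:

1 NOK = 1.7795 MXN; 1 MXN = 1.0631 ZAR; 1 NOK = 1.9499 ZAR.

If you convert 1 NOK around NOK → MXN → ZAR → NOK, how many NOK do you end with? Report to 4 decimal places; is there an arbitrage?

0.9702 (arbitrage exists)

Around NOK → MXN → ZAR → NOK: 1 × 1.7795 × 1.0631 ÷ 1.9499 = 0.970197
Product < 1; profitable direction is NOK → ZAR → MXN → NOK.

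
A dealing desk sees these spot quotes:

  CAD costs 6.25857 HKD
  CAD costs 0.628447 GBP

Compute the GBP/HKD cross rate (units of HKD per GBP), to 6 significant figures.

1 GBP ÷ 0.628447 = 1.59122 CAD
1.59122 CAD × 6.25857 = 9.95879 HKD

GBP/HKD = 9.95879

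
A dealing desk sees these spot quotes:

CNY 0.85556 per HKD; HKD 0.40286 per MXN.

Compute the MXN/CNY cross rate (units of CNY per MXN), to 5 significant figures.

MXN/CNY = 0.34467

1 MXN × 0.40286 = 0.40286 HKD
0.40286 HKD × 0.85556 = 0.344671 CNY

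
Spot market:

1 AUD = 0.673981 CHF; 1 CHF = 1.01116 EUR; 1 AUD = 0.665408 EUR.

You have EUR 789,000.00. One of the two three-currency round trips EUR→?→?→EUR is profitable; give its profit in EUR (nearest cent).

Profitable loop is EUR → AUD → CHF → EUR:
EUR 789,000.00 ÷ 0.665408 = AUD 1,185,738.67
AUD 1,185,738.67 × 0.673981 = CHF 799,165.34
CHF 799,165.34 × 1.01116 = EUR 808,084.02
Profit = EUR 808,084.02 − EUR 789,000.00

Profit: EUR 19,084.02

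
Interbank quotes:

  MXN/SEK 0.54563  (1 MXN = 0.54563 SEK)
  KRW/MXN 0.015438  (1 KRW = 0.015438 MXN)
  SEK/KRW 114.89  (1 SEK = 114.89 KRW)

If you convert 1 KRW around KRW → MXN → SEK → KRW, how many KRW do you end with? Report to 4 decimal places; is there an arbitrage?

Around KRW → MXN → SEK → KRW: 1 × 0.015438 × 0.54563 × 114.89 = 0.967769
Product < 1; profitable direction is KRW → SEK → MXN → KRW.

0.9678 (arbitrage exists)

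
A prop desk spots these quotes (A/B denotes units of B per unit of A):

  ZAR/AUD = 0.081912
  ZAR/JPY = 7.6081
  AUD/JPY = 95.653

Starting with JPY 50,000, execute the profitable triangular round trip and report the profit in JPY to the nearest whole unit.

Profitable loop is JPY → ZAR → AUD → JPY:
JPY 50,000 ÷ 7.6081 = ZAR 6,571.94
ZAR 6,571.94 × 0.081912 = AUD 538.32
AUD 538.32 × 95.653 = JPY 51,492
Profit = JPY 51,492 − JPY 50,000

Profit: JPY 1,492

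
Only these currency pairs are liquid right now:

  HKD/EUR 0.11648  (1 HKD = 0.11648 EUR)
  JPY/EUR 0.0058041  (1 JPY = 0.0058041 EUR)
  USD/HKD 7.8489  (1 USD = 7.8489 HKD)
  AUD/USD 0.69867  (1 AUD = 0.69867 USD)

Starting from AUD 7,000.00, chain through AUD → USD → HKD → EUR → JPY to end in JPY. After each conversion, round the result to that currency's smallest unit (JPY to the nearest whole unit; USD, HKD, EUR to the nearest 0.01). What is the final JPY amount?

JPY 770,362

AUD 7,000.00 × 0.69867 = USD 4,890.69
USD 4,890.69 × 7.8489 = HKD 38,386.54
HKD 38,386.54 × 0.11648 = EUR 4,471.26
EUR 4,471.26 ÷ 0.0058041 = JPY 770,362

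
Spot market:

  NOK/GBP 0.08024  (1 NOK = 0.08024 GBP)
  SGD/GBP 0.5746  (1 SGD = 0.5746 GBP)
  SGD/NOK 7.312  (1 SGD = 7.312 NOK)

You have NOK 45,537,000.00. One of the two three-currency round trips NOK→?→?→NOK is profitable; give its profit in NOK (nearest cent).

Profit: NOK 960,103.19

Profitable loop is NOK → GBP → SGD → NOK:
NOK 45,537,000.00 × 0.08024 = GBP 3,653,888.88
GBP 3,653,888.88 ÷ 0.5746 = SGD 6,359,013.02
SGD 6,359,013.02 × 7.312 = NOK 46,497,103.19
Profit = NOK 46,497,103.19 − NOK 45,537,000.00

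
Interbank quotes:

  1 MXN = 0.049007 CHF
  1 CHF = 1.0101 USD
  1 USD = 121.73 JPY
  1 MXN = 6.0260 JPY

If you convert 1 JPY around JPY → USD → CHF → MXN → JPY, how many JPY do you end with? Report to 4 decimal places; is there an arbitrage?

Around JPY → USD → CHF → MXN → JPY: 1 ÷ 121.73 ÷ 1.0101 ÷ 0.049007 × 6.0260 = 1.000021
Product ≈ 1 (deviation 0.002%, within rounding noise).

1.0000 (no arbitrage)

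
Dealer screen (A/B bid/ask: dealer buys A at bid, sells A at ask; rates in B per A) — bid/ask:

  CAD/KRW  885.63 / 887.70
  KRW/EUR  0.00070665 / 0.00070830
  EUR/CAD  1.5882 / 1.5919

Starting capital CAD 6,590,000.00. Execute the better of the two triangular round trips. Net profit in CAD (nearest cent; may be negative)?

Net result: CAD -6,055.37 (no profitable arbitrage after spreads)

Best loop CAD → EUR → KRW → CAD:
CAD 6,590,000.00 ÷ 1.5919 (buy EUR at ask) = EUR 4,139,707.27
EUR 4,139,707.27 ÷ 0.00070830 (buy KRW at ask) = KRW 5,844,567,652
KRW 5,844,567,652 ÷ 887.70 (buy CAD at ask) = CAD 6,583,944.63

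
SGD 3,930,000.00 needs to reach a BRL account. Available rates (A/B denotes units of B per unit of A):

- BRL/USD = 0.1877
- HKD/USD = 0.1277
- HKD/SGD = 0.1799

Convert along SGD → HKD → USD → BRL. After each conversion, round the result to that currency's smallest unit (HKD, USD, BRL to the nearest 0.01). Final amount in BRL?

SGD 3,930,000.00 ÷ 0.1799 = HKD 21,845,469.71
HKD 21,845,469.71 × 0.1277 = USD 2,789,666.48
USD 2,789,666.48 ÷ 0.1877 = BRL 14,862,368.03

BRL 14,862,368.03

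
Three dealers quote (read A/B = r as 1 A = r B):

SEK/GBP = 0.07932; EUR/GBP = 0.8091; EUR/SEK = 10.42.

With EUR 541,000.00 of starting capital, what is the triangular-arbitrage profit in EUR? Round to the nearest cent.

Profitable loop is EUR → SEK → GBP → EUR:
EUR 541,000.00 × 10.42 = SEK 5,637,220.00
SEK 5,637,220.00 × 0.07932 = GBP 447,144.29
GBP 447,144.29 ÷ 0.8091 = EUR 552,644.04
Profit = EUR 552,644.04 − EUR 541,000.00

Profit: EUR 11,644.04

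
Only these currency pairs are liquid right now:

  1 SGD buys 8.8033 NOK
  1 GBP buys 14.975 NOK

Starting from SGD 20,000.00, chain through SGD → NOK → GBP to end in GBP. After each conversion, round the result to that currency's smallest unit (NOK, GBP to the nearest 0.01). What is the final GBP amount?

GBP 11,757.33

SGD 20,000.00 × 8.8033 = NOK 176,066.00
NOK 176,066.00 ÷ 14.975 = GBP 11,757.33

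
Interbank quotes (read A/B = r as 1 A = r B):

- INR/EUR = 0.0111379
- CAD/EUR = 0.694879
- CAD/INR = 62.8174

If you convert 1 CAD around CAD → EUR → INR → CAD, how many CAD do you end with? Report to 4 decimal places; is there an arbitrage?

Around CAD → EUR → INR → CAD: 1 × 0.694879 ÷ 0.0111379 ÷ 62.8174 = 0.993175
Product < 1; profitable direction is CAD → INR → EUR → CAD.

0.9932 (arbitrage exists)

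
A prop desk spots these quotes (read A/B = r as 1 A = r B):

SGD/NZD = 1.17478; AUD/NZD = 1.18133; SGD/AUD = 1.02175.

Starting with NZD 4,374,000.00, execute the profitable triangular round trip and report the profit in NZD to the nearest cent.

Profitable loop is NZD → SGD → AUD → NZD:
NZD 4,374,000.00 ÷ 1.17478 = SGD 3,723,250.31
SGD 3,723,250.31 × 1.02175 = AUD 3,804,231.00
AUD 3,804,231.00 × 1.18133 = NZD 4,494,052.21
Profit = NZD 4,494,052.21 − NZD 4,374,000.00

Profit: NZD 120,052.21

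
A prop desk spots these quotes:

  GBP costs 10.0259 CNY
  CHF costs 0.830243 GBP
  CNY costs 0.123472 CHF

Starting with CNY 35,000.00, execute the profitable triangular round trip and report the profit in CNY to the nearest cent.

Profitable loop is CNY → CHF → GBP → CNY:
CNY 35,000.00 × 0.123472 = CHF 4,321.52
CHF 4,321.52 × 0.830243 = GBP 3,587.91
GBP 3,587.91 × 10.0259 = CNY 35,972.04
Profit = CNY 35,972.04 − CNY 35,000.00

Profit: CNY 972.04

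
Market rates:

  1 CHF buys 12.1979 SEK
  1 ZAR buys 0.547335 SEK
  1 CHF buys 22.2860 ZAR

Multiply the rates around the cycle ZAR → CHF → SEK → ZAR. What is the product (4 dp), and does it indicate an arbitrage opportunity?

1.0000 (no arbitrage)

Around ZAR → CHF → SEK → ZAR: 1 ÷ 22.2860 × 12.1979 ÷ 0.547335 = 0.999999
Product ≈ 1 (deviation 0.000%, within rounding noise).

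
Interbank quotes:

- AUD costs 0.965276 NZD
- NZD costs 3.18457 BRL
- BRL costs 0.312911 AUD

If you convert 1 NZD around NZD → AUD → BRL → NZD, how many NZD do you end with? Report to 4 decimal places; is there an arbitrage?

1.0396 (arbitrage exists)

Around NZD → AUD → BRL → NZD: 1 ÷ 0.965276 ÷ 0.312911 ÷ 3.18457 = 1.039625
Product > 1; profitable direction is NZD → AUD → BRL → NZD.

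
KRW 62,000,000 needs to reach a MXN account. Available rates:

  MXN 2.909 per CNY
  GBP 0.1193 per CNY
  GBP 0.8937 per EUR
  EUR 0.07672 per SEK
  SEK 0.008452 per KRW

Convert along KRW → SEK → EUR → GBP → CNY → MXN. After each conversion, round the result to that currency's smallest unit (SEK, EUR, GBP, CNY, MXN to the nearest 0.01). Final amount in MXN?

KRW 62,000,000 × 0.008452 = SEK 524,024.00
SEK 524,024.00 × 0.07672 = EUR 40,203.12
EUR 40,203.12 × 0.8937 = GBP 35,929.53
GBP 35,929.53 ÷ 0.1193 = CNY 301,169.57
CNY 301,169.57 × 2.909 = MXN 876,102.28

MXN 876,102.28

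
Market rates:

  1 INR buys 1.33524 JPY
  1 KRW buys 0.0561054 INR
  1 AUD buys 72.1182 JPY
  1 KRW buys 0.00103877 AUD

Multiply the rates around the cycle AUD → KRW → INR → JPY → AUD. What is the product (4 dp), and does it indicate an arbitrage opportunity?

1.0000 (no arbitrage)

Around AUD → KRW → INR → JPY → AUD: 1 ÷ 0.00103877 × 0.0561054 × 1.33524 ÷ 72.1182 = 0.999999
Product ≈ 1 (deviation 0.000%, within rounding noise).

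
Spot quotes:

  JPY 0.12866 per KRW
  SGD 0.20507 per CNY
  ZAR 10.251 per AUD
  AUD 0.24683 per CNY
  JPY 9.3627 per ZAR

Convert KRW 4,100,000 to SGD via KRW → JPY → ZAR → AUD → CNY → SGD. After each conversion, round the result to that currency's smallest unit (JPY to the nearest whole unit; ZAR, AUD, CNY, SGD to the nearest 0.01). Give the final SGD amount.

KRW 4,100,000 × 0.12866 = JPY 527,506
JPY 527,506 ÷ 9.3627 = ZAR 56,341.23
ZAR 56,341.23 ÷ 10.251 = AUD 5,496.17
AUD 5,496.17 ÷ 0.24683 = CNY 22,267.03
CNY 22,267.03 × 0.20507 = SGD 4,566.30

SGD 4,566.30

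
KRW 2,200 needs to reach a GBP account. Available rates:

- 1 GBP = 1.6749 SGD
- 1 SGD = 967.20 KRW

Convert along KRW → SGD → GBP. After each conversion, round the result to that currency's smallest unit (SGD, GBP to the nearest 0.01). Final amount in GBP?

GBP 1.36

KRW 2,200 ÷ 967.20 = SGD 2.27
SGD 2.27 ÷ 1.6749 = GBP 1.36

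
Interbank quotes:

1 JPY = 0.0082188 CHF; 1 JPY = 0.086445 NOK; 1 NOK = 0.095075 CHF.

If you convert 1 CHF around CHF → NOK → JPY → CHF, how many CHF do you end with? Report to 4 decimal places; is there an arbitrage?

Around CHF → NOK → JPY → CHF: 1 ÷ 0.095075 ÷ 0.086445 × 0.0082188 = 1.000005
Product ≈ 1 (deviation 0.001%, within rounding noise).

1.0000 (no arbitrage)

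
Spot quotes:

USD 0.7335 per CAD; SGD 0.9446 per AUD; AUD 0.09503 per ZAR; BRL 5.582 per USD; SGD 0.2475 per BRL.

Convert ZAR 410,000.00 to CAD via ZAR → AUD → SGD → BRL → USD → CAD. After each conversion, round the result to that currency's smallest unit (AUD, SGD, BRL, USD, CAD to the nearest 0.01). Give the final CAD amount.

ZAR 410,000.00 × 0.09503 = AUD 38,962.30
AUD 38,962.30 × 0.9446 = SGD 36,803.79
SGD 36,803.79 ÷ 0.2475 = BRL 148,702.18
BRL 148,702.18 ÷ 5.582 = USD 26,639.59
USD 26,639.59 ÷ 0.7335 = CAD 36,318.46

CAD 36,318.46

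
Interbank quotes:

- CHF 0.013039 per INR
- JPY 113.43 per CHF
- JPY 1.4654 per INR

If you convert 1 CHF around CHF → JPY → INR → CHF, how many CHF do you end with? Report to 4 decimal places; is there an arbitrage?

1.0093 (arbitrage exists)

Around CHF → JPY → INR → CHF: 1 × 113.43 ÷ 1.4654 × 0.013039 = 1.009290
Product > 1; profitable direction is CHF → JPY → INR → CHF.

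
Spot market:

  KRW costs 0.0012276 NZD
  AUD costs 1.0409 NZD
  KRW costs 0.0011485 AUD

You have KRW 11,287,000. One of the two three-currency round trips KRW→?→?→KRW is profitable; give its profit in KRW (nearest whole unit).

Profit: KRW 303,319

Profitable loop is KRW → NZD → AUD → KRW:
KRW 11,287,000 × 0.0012276 = NZD 13,855.92
NZD 13,855.92 ÷ 1.0409 = AUD 13,311.48
AUD 13,311.48 ÷ 0.0011485 = KRW 11,590,319
Profit = KRW 11,590,319 − KRW 11,287,000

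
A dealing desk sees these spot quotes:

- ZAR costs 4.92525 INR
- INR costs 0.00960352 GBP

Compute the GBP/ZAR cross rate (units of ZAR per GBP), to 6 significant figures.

1 GBP ÷ 0.00960352 = 104.128 INR
104.128 INR ÷ 4.92525 = 21.1418 ZAR

GBP/ZAR = 21.1418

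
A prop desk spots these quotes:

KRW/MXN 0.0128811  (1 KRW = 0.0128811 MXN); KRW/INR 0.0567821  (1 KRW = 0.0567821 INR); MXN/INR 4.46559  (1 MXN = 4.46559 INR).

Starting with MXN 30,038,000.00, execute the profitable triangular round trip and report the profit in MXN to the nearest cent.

Profit: MXN 391,257.91

Profitable loop is MXN → INR → KRW → MXN:
MXN 30,038,000.00 × 4.46559 = INR 134,137,392.42
INR 134,137,392.42 ÷ 0.0567821 = KRW 2,362,318,273
KRW 2,362,318,273 × 0.0128811 = MXN 30,429,257.91
Profit = MXN 30,429,257.91 − MXN 30,038,000.00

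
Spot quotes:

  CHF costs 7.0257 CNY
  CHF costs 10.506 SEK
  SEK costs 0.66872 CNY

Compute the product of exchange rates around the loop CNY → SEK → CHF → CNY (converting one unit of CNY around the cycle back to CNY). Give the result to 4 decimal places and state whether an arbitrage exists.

1.0000 (no arbitrage)

Around CNY → SEK → CHF → CNY: 1 ÷ 0.66872 ÷ 10.506 × 7.0257 = 1.000018
Product ≈ 1 (deviation 0.002%, within rounding noise).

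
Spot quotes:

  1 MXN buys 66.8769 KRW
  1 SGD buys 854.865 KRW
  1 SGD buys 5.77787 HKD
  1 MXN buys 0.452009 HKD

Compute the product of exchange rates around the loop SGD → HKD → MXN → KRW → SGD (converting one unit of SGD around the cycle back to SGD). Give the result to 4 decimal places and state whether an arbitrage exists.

Around SGD → HKD → MXN → KRW → SGD: 1 × 5.77787 ÷ 0.452009 × 66.8769 ÷ 854.865 = 0.999998
Product ≈ 1 (deviation 0.000%, within rounding noise).

1.0000 (no arbitrage)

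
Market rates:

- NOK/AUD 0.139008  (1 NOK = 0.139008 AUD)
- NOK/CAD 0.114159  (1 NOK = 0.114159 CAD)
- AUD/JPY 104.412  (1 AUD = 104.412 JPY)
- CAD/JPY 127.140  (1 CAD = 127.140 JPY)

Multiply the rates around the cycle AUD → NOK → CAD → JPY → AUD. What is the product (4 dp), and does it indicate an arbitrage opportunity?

Around AUD → NOK → CAD → JPY → AUD: 1 ÷ 0.139008 × 0.114159 × 127.140 ÷ 104.412 = 1.000005
Product ≈ 1 (deviation 0.000%, within rounding noise).

1.0000 (no arbitrage)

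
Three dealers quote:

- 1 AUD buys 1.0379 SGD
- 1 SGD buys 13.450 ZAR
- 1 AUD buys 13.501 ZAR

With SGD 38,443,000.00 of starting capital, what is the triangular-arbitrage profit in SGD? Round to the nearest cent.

Profitable loop is SGD → ZAR → AUD → SGD:
SGD 38,443,000.00 × 13.450 = ZAR 517,058,350.00
ZAR 517,058,350.00 ÷ 13.501 = AUD 38,297,781.65
AUD 38,297,781.65 × 1.0379 = SGD 39,749,267.57
Profit = SGD 39,749,267.57 − SGD 38,443,000.00

Profit: SGD 1,306,267.57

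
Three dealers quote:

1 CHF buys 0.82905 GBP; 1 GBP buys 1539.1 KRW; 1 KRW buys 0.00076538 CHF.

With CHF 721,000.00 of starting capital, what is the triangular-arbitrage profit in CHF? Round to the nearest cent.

Profitable loop is CHF → KRW → GBP → CHF:
CHF 721,000.00 ÷ 0.00076538 = KRW 942,015,731
KRW 942,015,731 ÷ 1539.1 = GBP 612,056.22
GBP 612,056.22 ÷ 0.82905 = CHF 738,262.13
Profit = CHF 738,262.13 − CHF 721,000.00

Profit: CHF 17,262.13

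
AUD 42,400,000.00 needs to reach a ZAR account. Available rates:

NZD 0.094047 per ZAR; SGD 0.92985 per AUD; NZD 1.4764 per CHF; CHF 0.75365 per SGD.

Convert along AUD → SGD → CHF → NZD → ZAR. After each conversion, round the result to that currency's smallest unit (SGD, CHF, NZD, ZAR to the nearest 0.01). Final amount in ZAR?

ZAR 466,452,629.32

AUD 42,400,000.00 × 0.92985 = SGD 39,425,640.00
SGD 39,425,640.00 × 0.75365 = CHF 29,713,133.59
CHF 29,713,133.59 × 1.4764 = NZD 43,868,470.43
NZD 43,868,470.43 ÷ 0.094047 = ZAR 466,452,629.32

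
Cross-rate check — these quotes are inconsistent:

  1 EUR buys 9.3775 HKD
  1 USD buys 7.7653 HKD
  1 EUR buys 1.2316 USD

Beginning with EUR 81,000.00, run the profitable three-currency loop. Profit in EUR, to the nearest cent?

Profit: EUR 1,608.71

Profitable loop is EUR → USD → HKD → EUR:
EUR 81,000.00 × 1.2316 = USD 99,759.60
USD 99,759.60 × 7.7653 = HKD 774,663.22
HKD 774,663.22 ÷ 9.3775 = EUR 82,608.71
Profit = EUR 82,608.71 − EUR 81,000.00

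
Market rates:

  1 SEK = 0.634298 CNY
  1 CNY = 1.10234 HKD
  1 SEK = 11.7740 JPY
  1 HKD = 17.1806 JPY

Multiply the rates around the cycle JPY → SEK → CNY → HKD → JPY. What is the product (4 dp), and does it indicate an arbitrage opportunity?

Around JPY → SEK → CNY → HKD → JPY: 1 ÷ 11.7740 × 0.634298 × 1.10234 × 17.1806 = 1.020289
Product > 1; profitable direction is JPY → SEK → CNY → HKD → JPY.

1.0203 (arbitrage exists)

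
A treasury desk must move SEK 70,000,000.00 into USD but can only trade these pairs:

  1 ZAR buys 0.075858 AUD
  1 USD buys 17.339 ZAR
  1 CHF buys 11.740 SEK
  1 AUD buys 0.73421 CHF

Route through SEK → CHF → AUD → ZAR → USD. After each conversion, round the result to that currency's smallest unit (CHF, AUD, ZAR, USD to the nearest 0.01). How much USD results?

USD 6,174,250.03

SEK 70,000,000.00 ÷ 11.740 = CHF 5,962,521.29
CHF 5,962,521.29 ÷ 0.73421 = AUD 8,121,002.56
AUD 8,121,002.56 ÷ 0.075858 = ZAR 107,055,321.26
ZAR 107,055,321.26 ÷ 17.339 = USD 6,174,250.03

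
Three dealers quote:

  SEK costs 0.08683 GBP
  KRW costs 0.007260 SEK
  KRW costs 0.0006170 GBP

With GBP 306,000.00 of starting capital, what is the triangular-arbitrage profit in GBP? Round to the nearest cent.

Profit: GBP 6,638.66

Profitable loop is GBP → KRW → SEK → GBP:
GBP 306,000.00 ÷ 0.0006170 = KRW 495,948,136
KRW 495,948,136 × 0.007260 = SEK 3,600,583.47
SEK 3,600,583.47 × 0.08683 = GBP 312,638.66
Profit = GBP 312,638.66 − GBP 306,000.00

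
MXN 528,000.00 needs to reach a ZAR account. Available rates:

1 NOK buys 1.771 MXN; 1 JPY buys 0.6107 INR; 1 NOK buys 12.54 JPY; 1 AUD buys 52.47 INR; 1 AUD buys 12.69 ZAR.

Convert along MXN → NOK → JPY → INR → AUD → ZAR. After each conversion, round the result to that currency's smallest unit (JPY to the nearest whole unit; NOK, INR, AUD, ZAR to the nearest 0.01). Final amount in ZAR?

ZAR 552,193.68

MXN 528,000.00 ÷ 1.771 = NOK 298,136.65
NOK 298,136.65 × 12.54 = JPY 3,738,634
JPY 3,738,634 × 0.6107 = INR 2,283,183.78
INR 2,283,183.78 ÷ 52.47 = AUD 43,514.08
AUD 43,514.08 × 12.69 = ZAR 552,193.68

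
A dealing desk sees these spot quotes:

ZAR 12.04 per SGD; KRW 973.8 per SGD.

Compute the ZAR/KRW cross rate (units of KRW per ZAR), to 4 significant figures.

1 ZAR ÷ 12.04 = 0.0830565 SGD
0.0830565 SGD × 973.8 = 80.8804 KRW

ZAR/KRW = 80.88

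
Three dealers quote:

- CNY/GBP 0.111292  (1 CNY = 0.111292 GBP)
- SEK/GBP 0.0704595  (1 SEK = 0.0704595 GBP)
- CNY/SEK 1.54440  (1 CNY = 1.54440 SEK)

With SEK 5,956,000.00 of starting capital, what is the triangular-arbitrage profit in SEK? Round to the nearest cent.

Profitable loop is SEK → CNY → GBP → SEK:
SEK 5,956,000.00 ÷ 1.54440 = CNY 3,856,513.86
CNY 3,856,513.86 × 0.111292 = GBP 429,199.14
GBP 429,199.14 ÷ 0.0704595 = SEK 6,091,430.40
Profit = SEK 6,091,430.40 − SEK 5,956,000.00

Profit: SEK 135,430.40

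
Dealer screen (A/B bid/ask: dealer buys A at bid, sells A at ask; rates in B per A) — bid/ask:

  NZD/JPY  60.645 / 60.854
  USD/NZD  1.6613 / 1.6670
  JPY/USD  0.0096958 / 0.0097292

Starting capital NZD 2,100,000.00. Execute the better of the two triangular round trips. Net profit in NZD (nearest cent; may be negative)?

Best loop NZD → USD → JPY → NZD:
NZD 2,100,000.00 ÷ 1.6670 (buy USD at ask) = USD 1,259,748.05
USD 1,259,748.05 ÷ 0.0097292 (buy JPY at ask) = JPY 129,481,155
JPY 129,481,155 ÷ 60.854 (buy NZD at ask) = NZD 2,127,734.49

Net profit: NZD 27,734.49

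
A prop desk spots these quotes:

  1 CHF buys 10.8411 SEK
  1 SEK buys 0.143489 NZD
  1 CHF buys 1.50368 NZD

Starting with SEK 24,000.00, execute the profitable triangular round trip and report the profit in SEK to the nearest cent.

Profitable loop is SEK → NZD → CHF → SEK:
SEK 24,000.00 × 0.143489 = NZD 3,443.74
NZD 3,443.74 ÷ 1.50368 = CHF 2,290.21
CHF 2,290.21 × 10.8411 = SEK 24,828.35
Profit = SEK 24,828.35 − SEK 24,000.00

Profit: SEK 828.35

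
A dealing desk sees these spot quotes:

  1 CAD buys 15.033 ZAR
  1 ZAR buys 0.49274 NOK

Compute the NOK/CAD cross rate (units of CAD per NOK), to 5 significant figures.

NOK/CAD = 0.13500

1 NOK ÷ 0.49274 = 2.02947 ZAR
2.02947 ZAR ÷ 15.033 = 0.135001 CAD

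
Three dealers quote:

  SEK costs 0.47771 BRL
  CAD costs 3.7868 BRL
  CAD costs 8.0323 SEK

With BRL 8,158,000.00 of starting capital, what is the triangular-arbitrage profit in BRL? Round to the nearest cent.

Profitable loop is BRL → CAD → SEK → BRL:
BRL 8,158,000.00 ÷ 3.7868 = CAD 2,154,325.55
CAD 2,154,325.55 × 8.0323 = SEK 17,304,189.13
SEK 17,304,189.13 × 0.47771 = BRL 8,266,384.19
Profit = BRL 8,266,384.19 − BRL 8,158,000.00

Profit: BRL 108,384.19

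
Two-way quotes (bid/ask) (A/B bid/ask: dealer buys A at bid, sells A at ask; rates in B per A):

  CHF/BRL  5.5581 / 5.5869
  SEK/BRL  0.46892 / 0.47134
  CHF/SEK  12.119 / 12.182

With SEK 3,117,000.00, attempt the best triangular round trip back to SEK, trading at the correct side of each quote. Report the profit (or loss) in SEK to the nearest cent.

Best loop SEK → BRL → CHF → SEK:
SEK 3,117,000.00 × 0.46892 (sell SEK at bid) = BRL 1,461,623.64
BRL 1,461,623.64 ÷ 5.5869 (buy CHF at ask) = CHF 261,616.22
CHF 261,616.22 × 12.119 (sell CHF at bid) = SEK 3,170,526.93

Net profit: SEK 53,526.93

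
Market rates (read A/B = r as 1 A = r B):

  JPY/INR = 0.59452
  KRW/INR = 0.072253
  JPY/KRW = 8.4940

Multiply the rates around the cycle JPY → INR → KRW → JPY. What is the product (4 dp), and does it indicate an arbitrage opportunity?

Around JPY → INR → KRW → JPY: 1 × 0.59452 ÷ 0.072253 ÷ 8.4940 = 0.968720
Product < 1; profitable direction is JPY → KRW → INR → JPY.

0.9687 (arbitrage exists)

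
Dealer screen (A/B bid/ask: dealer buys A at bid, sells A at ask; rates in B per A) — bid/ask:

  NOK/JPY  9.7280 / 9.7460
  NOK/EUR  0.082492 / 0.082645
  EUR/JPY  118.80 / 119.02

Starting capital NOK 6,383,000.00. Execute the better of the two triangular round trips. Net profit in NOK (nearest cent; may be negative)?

Net profit: NOK 35,398.99

Best loop NOK → EUR → JPY → NOK:
NOK 6,383,000.00 × 0.082492 (sell NOK at bid) = EUR 526,546.44
EUR 526,546.44 × 118.80 (sell EUR at bid) = JPY 62,553,717
JPY 62,553,717 ÷ 9.7460 (buy NOK at ask) = NOK 6,418,398.99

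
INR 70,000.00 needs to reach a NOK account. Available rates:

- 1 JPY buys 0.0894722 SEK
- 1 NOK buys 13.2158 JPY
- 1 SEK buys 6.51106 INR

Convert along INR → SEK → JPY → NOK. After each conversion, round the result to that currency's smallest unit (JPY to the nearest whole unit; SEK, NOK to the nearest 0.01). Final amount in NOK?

NOK 9,092.15

INR 70,000.00 ÷ 6.51106 = SEK 10,750.94
SEK 10,750.94 ÷ 0.0894722 = JPY 120,160
JPY 120,160 ÷ 13.2158 = NOK 9,092.15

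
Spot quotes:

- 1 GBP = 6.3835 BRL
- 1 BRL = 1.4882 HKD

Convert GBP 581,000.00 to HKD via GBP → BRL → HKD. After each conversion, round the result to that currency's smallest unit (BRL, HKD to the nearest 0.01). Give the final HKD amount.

HKD 5,519,456.25

GBP 581,000.00 × 6.3835 = BRL 3,708,813.50
BRL 3,708,813.50 × 1.4882 = HKD 5,519,456.25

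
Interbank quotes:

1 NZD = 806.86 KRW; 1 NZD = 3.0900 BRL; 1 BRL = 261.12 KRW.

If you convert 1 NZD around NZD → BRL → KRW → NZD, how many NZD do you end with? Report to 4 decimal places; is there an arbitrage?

1.0000 (no arbitrage)

Around NZD → BRL → KRW → NZD: 1 × 3.0900 × 261.12 ÷ 806.86 = 1.000001
Product ≈ 1 (deviation 0.000%, within rounding noise).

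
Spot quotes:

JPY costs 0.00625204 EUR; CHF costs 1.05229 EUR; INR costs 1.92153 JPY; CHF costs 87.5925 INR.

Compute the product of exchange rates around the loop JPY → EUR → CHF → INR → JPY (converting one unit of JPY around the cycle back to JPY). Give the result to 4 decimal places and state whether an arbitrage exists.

1.0000 (no arbitrage)

Around JPY → EUR → CHF → INR → JPY: 1 × 0.00625204 ÷ 1.05229 × 87.5925 × 1.92153 = 1.000001
Product ≈ 1 (deviation 0.000%, within rounding noise).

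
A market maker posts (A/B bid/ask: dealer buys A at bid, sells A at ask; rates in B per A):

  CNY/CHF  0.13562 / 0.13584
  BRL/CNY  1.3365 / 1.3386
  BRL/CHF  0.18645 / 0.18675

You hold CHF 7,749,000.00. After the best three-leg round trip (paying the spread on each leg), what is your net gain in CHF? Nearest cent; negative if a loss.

Best loop CHF → CNY → BRL → CHF:
CHF 7,749,000.00 ÷ 0.13584 (buy CNY at ask) = CNY 57,045,053.00
CNY 57,045,053.00 ÷ 1.3386 (buy BRL at ask) = BRL 42,615,458.69
BRL 42,615,458.69 × 0.18645 (sell BRL at bid) = CHF 7,945,652.27

Net profit: CHF 196,652.27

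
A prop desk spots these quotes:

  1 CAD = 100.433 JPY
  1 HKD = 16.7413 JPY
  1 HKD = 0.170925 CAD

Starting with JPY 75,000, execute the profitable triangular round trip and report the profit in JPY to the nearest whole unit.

Profitable loop is JPY → HKD → CAD → JPY:
JPY 75,000 ÷ 16.7413 = HKD 4,479.94
HKD 4,479.94 × 0.170925 = CAD 765.73
CAD 765.73 × 100.433 = JPY 76,905
Profit = JPY 76,905 − JPY 75,000

Profit: JPY 1,905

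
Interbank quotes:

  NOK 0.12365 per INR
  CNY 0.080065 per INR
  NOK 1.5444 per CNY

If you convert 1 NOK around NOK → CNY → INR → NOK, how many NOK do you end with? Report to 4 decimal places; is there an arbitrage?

1.0000 (no arbitrage)

Around NOK → CNY → INR → NOK: 1 ÷ 1.5444 ÷ 0.080065 × 0.12365 = 0.999981
Product ≈ 1 (deviation 0.002%, within rounding noise).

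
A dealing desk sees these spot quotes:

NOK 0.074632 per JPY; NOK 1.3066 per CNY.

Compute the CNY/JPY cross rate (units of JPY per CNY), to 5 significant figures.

CNY/JPY = 17.507

1 CNY × 1.3066 = 1.3066 NOK
1.3066 NOK ÷ 0.074632 = 17.5072 JPY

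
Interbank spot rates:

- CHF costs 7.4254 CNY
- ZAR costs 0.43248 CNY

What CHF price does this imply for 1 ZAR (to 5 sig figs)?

ZAR/CHF = 0.058243

1 ZAR × 0.43248 = 0.43248 CNY
0.43248 CNY ÷ 7.4254 = 0.0582433 CHF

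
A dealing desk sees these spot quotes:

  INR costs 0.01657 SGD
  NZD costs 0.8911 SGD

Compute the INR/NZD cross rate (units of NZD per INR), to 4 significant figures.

INR/NZD = 0.01859

1 INR × 0.01657 = 0.01657 SGD
0.01657 SGD ÷ 0.8911 = 0.018595 NZD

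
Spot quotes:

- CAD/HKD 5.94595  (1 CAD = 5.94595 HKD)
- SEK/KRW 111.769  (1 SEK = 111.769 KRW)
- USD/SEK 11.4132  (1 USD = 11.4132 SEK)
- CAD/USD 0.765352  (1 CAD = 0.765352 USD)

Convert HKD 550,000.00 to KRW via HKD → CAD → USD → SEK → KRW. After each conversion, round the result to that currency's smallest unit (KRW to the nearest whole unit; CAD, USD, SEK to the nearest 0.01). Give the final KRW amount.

HKD 550,000.00 ÷ 5.94595 = CAD 92,499.94
CAD 92,499.94 × 0.765352 = USD 70,795.01
USD 70,795.01 × 11.4132 = SEK 807,997.61
SEK 807,997.61 × 111.769 = KRW 90,309,085

KRW 90,309,085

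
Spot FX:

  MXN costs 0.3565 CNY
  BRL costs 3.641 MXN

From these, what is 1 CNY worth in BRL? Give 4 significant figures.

CNY/BRL = 0.7704

1 CNY ÷ 0.3565 = 2.80505 MXN
2.80505 MXN ÷ 3.641 = 0.770406 BRL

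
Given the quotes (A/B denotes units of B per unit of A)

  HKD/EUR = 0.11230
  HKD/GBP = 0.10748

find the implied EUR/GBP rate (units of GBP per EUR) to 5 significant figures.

1 EUR ÷ 0.11230 = 8.90472 HKD
8.90472 HKD × 0.10748 = 0.957079 GBP

EUR/GBP = 0.95708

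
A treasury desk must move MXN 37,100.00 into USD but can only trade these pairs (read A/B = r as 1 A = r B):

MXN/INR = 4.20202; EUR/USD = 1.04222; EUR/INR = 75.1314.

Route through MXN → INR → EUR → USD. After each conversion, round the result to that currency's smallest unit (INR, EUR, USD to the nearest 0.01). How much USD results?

MXN 37,100.00 × 4.20202 = INR 155,894.94
INR 155,894.94 ÷ 75.1314 = EUR 2,074.96
EUR 2,074.96 × 1.04222 = USD 2,162.56

USD 2,162.56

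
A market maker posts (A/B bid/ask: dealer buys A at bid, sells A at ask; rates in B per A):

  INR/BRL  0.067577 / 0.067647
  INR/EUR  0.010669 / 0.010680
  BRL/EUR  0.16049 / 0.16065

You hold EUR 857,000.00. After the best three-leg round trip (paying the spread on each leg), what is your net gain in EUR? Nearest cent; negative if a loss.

Best loop EUR → INR → BRL → EUR:
EUR 857,000.00 ÷ 0.010680 (buy INR at ask) = INR 80,243,445.69
INR 80,243,445.69 × 0.067577 (sell INR at bid) = BRL 5,422,611.33
BRL 5,422,611.33 × 0.16049 (sell BRL at bid) = EUR 870,274.89

Net profit: EUR 13,274.89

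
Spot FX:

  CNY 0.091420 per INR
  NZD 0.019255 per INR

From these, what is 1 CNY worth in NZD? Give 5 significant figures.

1 CNY ÷ 0.091420 = 10.9385 INR
10.9385 INR × 0.019255 = 0.210621 NZD

CNY/NZD = 0.21062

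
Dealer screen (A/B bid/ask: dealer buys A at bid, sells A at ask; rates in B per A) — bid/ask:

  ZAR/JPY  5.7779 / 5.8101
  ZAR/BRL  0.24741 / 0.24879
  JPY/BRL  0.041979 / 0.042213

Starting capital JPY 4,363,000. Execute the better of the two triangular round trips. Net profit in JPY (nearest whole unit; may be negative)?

Best loop JPY → ZAR → BRL → JPY:
JPY 4,363,000 ÷ 5.8101 (buy ZAR at ask) = ZAR 750,933.72
ZAR 750,933.72 × 0.24741 (sell ZAR at bid) = BRL 185,788.51
BRL 185,788.51 ÷ 0.042213 (buy JPY at ask) = JPY 4,401,216

Net profit: JPY 38,216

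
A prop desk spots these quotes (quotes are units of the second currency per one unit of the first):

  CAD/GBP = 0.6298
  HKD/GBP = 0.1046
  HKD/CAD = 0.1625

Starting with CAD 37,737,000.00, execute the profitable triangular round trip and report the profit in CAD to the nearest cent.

Profit: CAD 832,413.49

Profitable loop is CAD → HKD → GBP → CAD:
CAD 37,737,000.00 ÷ 0.1625 = HKD 232,227,692.31
HKD 232,227,692.31 × 0.1046 = GBP 24,291,016.62
GBP 24,291,016.62 ÷ 0.6298 = CAD 38,569,413.49
Profit = CAD 38,569,413.49 − CAD 37,737,000.00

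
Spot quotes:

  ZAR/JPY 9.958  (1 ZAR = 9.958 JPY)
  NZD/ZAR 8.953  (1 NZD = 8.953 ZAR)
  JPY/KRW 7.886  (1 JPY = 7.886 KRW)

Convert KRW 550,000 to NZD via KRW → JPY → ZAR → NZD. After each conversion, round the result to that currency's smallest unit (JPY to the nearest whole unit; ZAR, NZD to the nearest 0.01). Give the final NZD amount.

NZD 782.29

KRW 550,000 ÷ 7.886 = JPY 69,744
JPY 69,744 ÷ 9.958 = ZAR 7,003.82
ZAR 7,003.82 ÷ 8.953 = NZD 782.29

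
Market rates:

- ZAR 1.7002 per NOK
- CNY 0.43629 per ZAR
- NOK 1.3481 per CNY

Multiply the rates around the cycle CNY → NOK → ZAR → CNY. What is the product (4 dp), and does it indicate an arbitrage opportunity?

Around CNY → NOK → ZAR → CNY: 1 × 1.3481 × 1.7002 × 0.43629 = 0.999994
Product ≈ 1 (deviation 0.001%, within rounding noise).

1.0000 (no arbitrage)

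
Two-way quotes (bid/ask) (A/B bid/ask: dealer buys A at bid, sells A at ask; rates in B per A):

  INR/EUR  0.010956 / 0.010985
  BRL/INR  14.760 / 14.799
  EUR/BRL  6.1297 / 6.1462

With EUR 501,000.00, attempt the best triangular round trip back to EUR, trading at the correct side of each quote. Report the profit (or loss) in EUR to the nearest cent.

Net profit: EUR 416.48

Best loop EUR → INR → BRL → EUR:
EUR 501,000.00 ÷ 0.010985 (buy INR at ask) = INR 45,607,646.79
INR 45,607,646.79 ÷ 14.799 (buy BRL at ask) = BRL 3,081,805.99
BRL 3,081,805.99 ÷ 6.1462 (buy EUR at ask) = EUR 501,416.48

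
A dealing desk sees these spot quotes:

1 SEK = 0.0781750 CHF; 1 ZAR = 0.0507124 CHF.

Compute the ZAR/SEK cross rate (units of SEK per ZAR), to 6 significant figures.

ZAR/SEK = 0.648704

1 ZAR × 0.0507124 = 0.0507124 CHF
0.0507124 CHF ÷ 0.0781750 = 0.648704 SEK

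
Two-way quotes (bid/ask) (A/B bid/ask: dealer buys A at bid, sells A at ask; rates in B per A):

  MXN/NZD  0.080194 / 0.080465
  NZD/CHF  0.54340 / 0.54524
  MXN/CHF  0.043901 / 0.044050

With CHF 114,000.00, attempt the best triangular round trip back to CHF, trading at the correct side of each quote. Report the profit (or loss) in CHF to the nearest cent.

Best loop CHF → NZD → MXN → CHF:
CHF 114,000.00 ÷ 0.54524 (buy NZD at ask) = NZD 209,082.24
NZD 209,082.24 ÷ 0.080465 (buy MXN at ask) = MXN 2,598,424.64
MXN 2,598,424.64 × 0.043901 (sell MXN at bid) = CHF 114,073.44

Net profit: CHF 73.44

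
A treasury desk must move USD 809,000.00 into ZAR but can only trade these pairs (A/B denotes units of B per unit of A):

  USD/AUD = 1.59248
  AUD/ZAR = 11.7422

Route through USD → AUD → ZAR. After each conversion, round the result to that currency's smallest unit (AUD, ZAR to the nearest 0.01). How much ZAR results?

ZAR 15,127,667.89

USD 809,000.00 × 1.59248 = AUD 1,288,316.32
AUD 1,288,316.32 × 11.7422 = ZAR 15,127,667.89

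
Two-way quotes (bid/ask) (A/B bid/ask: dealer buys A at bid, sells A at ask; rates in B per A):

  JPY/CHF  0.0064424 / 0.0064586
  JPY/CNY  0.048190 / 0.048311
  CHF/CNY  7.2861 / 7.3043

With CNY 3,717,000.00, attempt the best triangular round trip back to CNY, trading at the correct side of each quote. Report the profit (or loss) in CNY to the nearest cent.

Net profit: CNY 79,929.18

Best loop CNY → CHF → JPY → CNY:
CNY 3,717,000.00 ÷ 7.3043 (buy CHF at ask) = CHF 508,878.33
CHF 508,878.33 ÷ 0.0064586 (buy JPY at ask) = JPY 78,790,811
JPY 78,790,811 × 0.048190 (sell JPY at bid) = CNY 3,796,929.18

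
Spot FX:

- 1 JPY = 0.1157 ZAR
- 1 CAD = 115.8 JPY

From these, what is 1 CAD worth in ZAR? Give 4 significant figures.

CAD/ZAR = 13.40

1 CAD × 115.8 = 115.8 JPY
115.8 JPY × 0.1157 = 13.3981 ZAR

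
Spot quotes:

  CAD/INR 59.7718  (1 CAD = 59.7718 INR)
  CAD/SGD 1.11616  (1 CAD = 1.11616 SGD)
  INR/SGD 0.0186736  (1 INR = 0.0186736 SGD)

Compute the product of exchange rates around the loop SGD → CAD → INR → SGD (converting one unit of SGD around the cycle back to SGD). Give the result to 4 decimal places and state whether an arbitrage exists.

Around SGD → CAD → INR → SGD: 1 ÷ 1.11616 × 59.7718 × 0.0186736 = 0.999995
Product ≈ 1 (deviation 0.000%, within rounding noise).

1.0000 (no arbitrage)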